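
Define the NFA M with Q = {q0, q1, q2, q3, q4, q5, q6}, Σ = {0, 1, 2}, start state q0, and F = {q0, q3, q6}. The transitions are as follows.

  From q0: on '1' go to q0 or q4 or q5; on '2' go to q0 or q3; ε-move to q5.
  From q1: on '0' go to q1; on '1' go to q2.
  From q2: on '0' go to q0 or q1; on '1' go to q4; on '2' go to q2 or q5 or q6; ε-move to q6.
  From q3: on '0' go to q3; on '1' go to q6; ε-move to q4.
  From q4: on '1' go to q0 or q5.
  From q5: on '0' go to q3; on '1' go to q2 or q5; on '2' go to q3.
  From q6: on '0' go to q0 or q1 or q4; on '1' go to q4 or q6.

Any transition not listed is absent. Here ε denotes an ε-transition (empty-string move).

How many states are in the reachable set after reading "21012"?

6

Start: ε-closure({q0}) = {q0, q5}.
Read '2': {q0, q5} → {q0, q3, q4, q5}.
Read '1': {q0, q3, q4, q5} → {q0, q2, q4, q5, q6}.
Read '0': {q0, q2, q4, q5, q6} → {q0, q1, q3, q4, q5}.
Read '1': {q0, q1, q3, q4, q5} → {q0, q2, q4, q5, q6}.
Read '2': {q0, q2, q4, q5, q6} → {q0, q2, q3, q4, q5, q6}.
That set has 6 states.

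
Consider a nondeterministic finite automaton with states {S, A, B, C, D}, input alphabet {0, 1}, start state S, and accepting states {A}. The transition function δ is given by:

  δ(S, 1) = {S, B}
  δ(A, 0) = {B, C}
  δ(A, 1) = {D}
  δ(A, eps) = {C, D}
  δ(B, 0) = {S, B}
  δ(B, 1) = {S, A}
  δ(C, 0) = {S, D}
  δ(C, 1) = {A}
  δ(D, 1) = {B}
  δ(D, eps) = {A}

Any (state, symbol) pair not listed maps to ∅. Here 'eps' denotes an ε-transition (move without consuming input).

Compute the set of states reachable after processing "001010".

Start in {S}.
Read '0': S→∅; now ∅.
The set is empty and remains empty for the remaining 5 symbols.

∅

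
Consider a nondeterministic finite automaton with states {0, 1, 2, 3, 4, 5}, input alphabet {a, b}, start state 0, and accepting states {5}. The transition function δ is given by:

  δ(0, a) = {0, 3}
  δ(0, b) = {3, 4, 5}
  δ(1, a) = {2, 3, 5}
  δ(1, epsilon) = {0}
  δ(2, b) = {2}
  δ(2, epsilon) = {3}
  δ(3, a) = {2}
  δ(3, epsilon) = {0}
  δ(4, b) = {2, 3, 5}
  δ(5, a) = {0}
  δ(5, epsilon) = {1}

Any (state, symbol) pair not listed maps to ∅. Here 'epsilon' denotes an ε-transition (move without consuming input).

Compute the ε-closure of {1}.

{0, 1}

Begin with {1}.
ε-move 1 → 0; add 0.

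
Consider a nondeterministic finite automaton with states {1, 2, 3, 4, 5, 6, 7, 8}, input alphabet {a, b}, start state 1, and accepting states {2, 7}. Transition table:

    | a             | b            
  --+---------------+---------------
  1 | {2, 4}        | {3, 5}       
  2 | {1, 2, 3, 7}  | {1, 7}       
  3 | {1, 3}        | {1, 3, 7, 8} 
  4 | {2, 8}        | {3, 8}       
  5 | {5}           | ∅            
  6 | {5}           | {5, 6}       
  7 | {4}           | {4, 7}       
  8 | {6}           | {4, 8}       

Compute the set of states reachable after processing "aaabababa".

{1, 2, 3, 4, 5, 6, 8}

Start in {1}.
Read 'a': {1} → {2, 4}.
Read 'a': {2, 4} → {1, 2, 3, 7, 8}.
Read 'a': {1, 2, 3, 7, 8} → {1, 2, 3, 4, 6, 7}.
Read 'b': {1, 2, 3, 4, 6, 7} → {1, 3, 4, 5, 6, 7, 8}.
Read 'a': {1, 3, 4, 5, 6, 7, 8} → {1, 2, 3, 4, 5, 6, 8}.
Read 'b': {1, 2, 3, 4, 5, 6, 8} → {1, 3, 4, 5, 6, 7, 8}.
Read 'a': {1, 3, 4, 5, 6, 7, 8} → {1, 2, 3, 4, 5, 6, 8}.
Read 'b': {1, 2, 3, 4, 5, 6, 8} → {1, 3, 4, 5, 6, 7, 8}.
Read 'a': {1, 3, 4, 5, 6, 7, 8} → {1, 2, 3, 4, 5, 6, 8}.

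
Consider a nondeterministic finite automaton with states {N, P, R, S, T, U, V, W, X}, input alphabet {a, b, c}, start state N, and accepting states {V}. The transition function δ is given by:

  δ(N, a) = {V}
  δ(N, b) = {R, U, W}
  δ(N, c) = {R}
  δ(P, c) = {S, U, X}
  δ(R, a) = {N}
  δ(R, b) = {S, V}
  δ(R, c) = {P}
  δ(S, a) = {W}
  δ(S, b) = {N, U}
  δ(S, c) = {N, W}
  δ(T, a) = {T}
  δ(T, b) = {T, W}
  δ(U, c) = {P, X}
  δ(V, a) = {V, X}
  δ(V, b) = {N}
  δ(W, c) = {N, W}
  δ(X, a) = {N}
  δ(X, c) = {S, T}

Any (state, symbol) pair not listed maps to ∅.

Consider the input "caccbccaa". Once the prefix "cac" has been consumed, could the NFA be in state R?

Yes

Start in {N}.
Read 'c': {N} → {R}.
Read 'a': {R} → {N}.
Read 'c': {N} → {R}.
State R is in {R}.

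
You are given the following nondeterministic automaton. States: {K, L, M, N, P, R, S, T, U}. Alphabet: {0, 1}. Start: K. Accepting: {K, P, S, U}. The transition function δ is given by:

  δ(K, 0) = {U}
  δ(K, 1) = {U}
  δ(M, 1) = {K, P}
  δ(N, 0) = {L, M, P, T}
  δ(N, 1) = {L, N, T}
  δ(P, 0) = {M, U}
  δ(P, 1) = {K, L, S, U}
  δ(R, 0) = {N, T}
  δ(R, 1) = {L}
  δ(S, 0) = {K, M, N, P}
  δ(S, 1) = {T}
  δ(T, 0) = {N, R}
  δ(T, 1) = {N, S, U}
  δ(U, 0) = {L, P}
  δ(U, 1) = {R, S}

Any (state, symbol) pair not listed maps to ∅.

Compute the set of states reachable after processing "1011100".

Start in {K}.
Read '1': {K} → {U}.
Read '0': {U} → {L, P}.
Read '1': {L, P} → {K, L, S, U}.
Read '1': {K, L, S, U} → {R, S, T, U}.
Read '1': {R, S, T, U} → {L, N, R, S, T, U}.
Read '0': {L, N, R, S, T, U} → {K, L, M, N, P, R, T}.
Read '0': {K, L, M, N, P, R, T} → {L, M, N, P, R, T, U}.

{L, M, N, P, R, T, U}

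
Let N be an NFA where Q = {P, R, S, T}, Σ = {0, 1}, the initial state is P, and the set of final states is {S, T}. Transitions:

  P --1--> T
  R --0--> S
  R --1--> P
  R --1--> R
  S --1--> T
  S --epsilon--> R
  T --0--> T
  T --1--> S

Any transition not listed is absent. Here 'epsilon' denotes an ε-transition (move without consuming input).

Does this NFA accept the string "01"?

No

Start in {P}.
Read '0': {P} → ∅.
The set is empty and remains empty for the remaining 1 symbol.
The final set ∅ contains no accepting state.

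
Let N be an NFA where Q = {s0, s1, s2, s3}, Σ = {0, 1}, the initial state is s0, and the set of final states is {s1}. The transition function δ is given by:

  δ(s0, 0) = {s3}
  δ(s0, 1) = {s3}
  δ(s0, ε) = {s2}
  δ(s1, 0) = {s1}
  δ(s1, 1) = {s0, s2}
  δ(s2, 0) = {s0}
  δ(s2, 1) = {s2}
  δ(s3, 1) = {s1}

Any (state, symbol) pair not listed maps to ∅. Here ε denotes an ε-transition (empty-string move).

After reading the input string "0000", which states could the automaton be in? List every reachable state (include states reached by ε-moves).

Start: ε-closure({s0}) = {s0, s2}.
Read '0': s0→{s3}, s2→{s0}; union {s0, s3}; ε-closure = {s0, s2, s3}.
Read '0': s0→{s3}, s2→{s0}, s3→∅; union {s0, s3}; ε-closure = {s0, s2, s3}.
Read '0': s0→{s3}, s2→{s0}, s3→∅; union {s0, s3}; ε-closure = {s0, s2, s3}.
Read '0': s0→{s3}, s2→{s0}, s3→∅; union {s0, s3}; ε-closure = {s0, s2, s3}.

{s0, s2, s3}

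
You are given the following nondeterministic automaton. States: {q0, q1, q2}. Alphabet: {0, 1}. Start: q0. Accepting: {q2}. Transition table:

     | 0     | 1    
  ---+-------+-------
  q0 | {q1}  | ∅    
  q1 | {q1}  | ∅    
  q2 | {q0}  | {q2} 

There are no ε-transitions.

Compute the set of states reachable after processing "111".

∅

Start in {q0}.
Read '1': q0→∅; now ∅.
The set is empty and remains empty for the remaining 2 symbols.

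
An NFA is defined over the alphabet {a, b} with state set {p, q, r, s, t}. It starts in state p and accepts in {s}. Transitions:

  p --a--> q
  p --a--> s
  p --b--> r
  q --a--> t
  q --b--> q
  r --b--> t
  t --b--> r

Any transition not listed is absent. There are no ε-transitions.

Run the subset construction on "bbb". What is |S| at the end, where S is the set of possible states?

Start in {p}.
Read 'b': p→{r}; now {r}.
Read 'b': r→{t}; now {t}.
Read 'b': t→{r}; now {r}.
That set has 1 state.

1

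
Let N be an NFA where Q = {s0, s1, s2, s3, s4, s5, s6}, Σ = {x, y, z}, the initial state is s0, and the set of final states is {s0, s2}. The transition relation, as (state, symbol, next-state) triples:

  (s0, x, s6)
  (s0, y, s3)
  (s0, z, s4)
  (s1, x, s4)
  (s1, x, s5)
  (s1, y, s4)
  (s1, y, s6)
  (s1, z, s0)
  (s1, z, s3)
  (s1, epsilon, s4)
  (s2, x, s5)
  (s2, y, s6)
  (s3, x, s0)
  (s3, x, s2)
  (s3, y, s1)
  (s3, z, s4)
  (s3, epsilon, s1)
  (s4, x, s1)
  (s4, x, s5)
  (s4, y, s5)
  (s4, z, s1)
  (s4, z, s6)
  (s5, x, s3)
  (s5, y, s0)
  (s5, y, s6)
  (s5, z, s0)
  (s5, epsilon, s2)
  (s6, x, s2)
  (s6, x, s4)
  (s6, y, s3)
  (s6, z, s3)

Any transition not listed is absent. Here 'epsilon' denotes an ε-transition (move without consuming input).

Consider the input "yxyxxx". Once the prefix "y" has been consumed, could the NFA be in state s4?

Yes

Start in {s0}.
Read 'y': {s0} → {s1, s3, s4}.
State s4 is in {s1, s3, s4}.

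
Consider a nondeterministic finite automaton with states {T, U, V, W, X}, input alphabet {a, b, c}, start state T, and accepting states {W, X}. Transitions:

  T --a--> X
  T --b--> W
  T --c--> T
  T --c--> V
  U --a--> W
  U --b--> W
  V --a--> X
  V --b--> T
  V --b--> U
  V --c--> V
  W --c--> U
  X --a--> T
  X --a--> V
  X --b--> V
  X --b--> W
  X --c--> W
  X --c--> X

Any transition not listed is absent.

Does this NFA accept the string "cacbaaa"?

Start in {T}.
Read 'c': T→{T, V}; now {T, V}.
Read 'a': T→{X}, V→{X}; now {X}.
Read 'c': X→{W, X}; now {W, X}.
Read 'b': W→∅, X→{V, W}; now {V, W}.
Read 'a': V→{X}, W→∅; now {X}.
Read 'a': X→{T, V}; now {T, V}.
Read 'a': T→{X}, V→{X}; now {X}.
The final set {X} contains the accepting state X.

Yes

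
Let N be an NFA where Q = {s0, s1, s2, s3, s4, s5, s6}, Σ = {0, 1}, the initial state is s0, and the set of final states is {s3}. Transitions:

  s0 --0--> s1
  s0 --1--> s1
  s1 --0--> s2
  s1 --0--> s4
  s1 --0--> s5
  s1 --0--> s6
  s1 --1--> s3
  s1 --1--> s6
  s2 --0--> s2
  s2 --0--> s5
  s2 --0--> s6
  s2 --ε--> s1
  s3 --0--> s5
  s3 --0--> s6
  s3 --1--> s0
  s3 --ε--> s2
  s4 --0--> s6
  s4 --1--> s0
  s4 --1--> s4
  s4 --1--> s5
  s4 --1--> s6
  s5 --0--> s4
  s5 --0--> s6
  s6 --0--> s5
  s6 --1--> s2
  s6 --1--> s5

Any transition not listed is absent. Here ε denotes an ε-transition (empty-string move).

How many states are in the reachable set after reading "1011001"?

7

Start in {s0}.
Read '1': {s0} → {s1}.
Read '0': {s1} → {s1, s2, s4, s5, s6}.
Read '1': {s1, s2, s4, s5, s6} → {s0, s1, s2, s3, s4, s5, s6}.
Read '1': {s0, s1, s2, s3, s4, s5, s6} → {s0, s1, s2, s3, s4, s5, s6}.
Read '0': {s0, s1, s2, s3, s4, s5, s6} → {s1, s2, s4, s5, s6}.
Read '0': {s1, s2, s4, s5, s6} → {s1, s2, s4, s5, s6}.
Read '1': {s1, s2, s4, s5, s6} → {s0, s1, s2, s3, s4, s5, s6}.
That set has 7 states.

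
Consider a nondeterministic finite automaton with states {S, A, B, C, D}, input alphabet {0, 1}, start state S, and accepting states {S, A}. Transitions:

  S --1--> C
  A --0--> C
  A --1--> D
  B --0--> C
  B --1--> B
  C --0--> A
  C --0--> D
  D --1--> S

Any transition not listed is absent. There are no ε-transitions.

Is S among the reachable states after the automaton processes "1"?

Start in {S}.
Read '1': {S} → {C}.
State S is not in {C}.

No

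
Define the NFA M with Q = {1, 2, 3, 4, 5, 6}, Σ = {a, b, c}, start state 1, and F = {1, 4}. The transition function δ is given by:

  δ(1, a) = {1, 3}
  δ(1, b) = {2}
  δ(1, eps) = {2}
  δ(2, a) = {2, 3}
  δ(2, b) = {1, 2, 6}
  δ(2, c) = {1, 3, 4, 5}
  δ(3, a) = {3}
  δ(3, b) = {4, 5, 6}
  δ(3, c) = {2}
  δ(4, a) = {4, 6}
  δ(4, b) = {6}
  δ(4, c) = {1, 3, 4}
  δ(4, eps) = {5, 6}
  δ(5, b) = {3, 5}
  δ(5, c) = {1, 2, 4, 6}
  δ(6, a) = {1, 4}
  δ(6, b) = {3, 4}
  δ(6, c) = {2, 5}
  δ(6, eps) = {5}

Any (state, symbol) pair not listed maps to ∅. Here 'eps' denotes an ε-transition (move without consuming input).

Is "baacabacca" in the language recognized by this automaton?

Start: ε-closure({1}) = {1, 2}.
Read 'b': 1→{2}, 2→{1, 2, 6}; union {1, 2, 6}; ε-closure = {1, 2, 5, 6}.
Read 'a': 1→{1, 3}, 2→{2, 3}, 5→∅, 6→{1, 4}; union {1, 2, 3, 4}; ε-closure = {1, 2, 3, 4, 5, 6}.
Read 'a': 1→{1, 3}, 2→{2, 3}, 3→{3}, 4→{4, 6}, 5→∅, 6→{1, 4}; union {1, 2, 3, 4, 6}; ε-closure = {1, 2, 3, 4, 5, 6}.
Read 'c': 1→∅, 2→{1, 3, 4, 5}, 3→{2}, 4→{1, 3, 4}, 5→{1, 2, 4, 6}, 6→{2, 5}; now {1, 2, 3, 4, 5, 6}.
Read 'a': 1→{1, 3}, 2→{2, 3}, 3→{3}, 4→{4, 6}, 5→∅, 6→{1, 4}; union {1, 2, 3, 4, 6}; ε-closure = {1, 2, 3, 4, 5, 6}.
Read 'b': 1→{2}, 2→{1, 2, 6}, 3→{4, 5, 6}, 4→{6}, 5→{3, 5}, 6→{3, 4}; now {1, 2, 3, 4, 5, 6}.
Read 'a': 1→{1, 3}, 2→{2, 3}, 3→{3}, 4→{4, 6}, 5→∅, 6→{1, 4}; union {1, 2, 3, 4, 6}; ε-closure = {1, 2, 3, 4, 5, 6}.
Read 'c': 1→∅, 2→{1, 3, 4, 5}, 3→{2}, 4→{1, 3, 4}, 5→{1, 2, 4, 6}, 6→{2, 5}; now {1, 2, 3, 4, 5, 6}.
Read 'c': 1→∅, 2→{1, 3, 4, 5}, 3→{2}, 4→{1, 3, 4}, 5→{1, 2, 4, 6}, 6→{2, 5}; now {1, 2, 3, 4, 5, 6}.
Read 'a': 1→{1, 3}, 2→{2, 3}, 3→{3}, 4→{4, 6}, 5→∅, 6→{1, 4}; union {1, 2, 3, 4, 6}; ε-closure = {1, 2, 3, 4, 5, 6}.
The final set {1, 2, 3, 4, 5, 6} contains the accepting states 1, 4.

Yes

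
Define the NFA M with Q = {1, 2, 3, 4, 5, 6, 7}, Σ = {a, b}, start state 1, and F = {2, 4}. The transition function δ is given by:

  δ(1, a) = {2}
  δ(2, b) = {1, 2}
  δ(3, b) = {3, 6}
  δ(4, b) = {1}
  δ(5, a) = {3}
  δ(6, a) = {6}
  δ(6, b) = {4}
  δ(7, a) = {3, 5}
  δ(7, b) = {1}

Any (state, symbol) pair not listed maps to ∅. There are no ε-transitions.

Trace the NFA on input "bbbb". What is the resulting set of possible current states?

∅

Start in {1}.
Read 'b': 1→∅; now ∅.
The set is empty and remains empty for the remaining 3 symbols.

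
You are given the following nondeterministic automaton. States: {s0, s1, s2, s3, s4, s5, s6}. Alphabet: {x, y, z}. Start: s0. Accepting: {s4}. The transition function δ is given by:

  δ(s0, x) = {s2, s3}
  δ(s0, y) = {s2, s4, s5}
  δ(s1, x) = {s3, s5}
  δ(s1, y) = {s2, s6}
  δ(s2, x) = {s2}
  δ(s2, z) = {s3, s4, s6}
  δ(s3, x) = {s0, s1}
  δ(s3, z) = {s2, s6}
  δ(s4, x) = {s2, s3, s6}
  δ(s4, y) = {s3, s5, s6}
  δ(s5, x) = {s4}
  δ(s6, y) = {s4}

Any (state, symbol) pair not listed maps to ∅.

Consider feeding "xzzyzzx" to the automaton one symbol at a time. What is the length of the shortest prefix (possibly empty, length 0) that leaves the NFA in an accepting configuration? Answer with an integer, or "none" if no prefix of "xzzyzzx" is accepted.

Start in {s0}.
Read 'x': s0→{s2, s3}; now {s2, s3}.
Read 'z': s2→{s3, s4, s6}, s3→{s2, s6}; now {s2, s3, s4, s6}.
None of the earlier sets intersect F, but {s2, s3, s4, s6} does.

2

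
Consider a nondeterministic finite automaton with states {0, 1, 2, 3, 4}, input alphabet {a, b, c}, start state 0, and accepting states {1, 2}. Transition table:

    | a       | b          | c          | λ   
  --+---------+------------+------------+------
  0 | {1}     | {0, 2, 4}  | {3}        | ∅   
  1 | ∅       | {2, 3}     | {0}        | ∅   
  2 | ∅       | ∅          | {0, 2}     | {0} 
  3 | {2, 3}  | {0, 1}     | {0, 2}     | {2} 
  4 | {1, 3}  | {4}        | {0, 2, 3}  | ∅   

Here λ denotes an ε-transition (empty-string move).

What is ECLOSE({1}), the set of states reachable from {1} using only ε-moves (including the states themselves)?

{1}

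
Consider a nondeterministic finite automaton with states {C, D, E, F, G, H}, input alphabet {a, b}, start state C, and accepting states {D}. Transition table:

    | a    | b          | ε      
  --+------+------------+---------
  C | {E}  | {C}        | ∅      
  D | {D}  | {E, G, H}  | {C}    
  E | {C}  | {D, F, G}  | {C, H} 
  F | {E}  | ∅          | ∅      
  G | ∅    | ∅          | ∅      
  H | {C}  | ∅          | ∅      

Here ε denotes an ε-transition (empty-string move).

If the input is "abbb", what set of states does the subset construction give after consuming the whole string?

{C, D, F, G}

Start in {C}.
Read 'a': C→{E}; union {E}; ε-closure = {C, E, H}.
Read 'b': C→{C}, E→{D, F, G}, H→∅; now {C, D, F, G}.
Read 'b': C→{C}, D→{E, G, H}, F→∅, G→∅; now {C, E, G, H}.
Read 'b': C→{C}, E→{D, F, G}, G→∅, H→∅; now {C, D, F, G}.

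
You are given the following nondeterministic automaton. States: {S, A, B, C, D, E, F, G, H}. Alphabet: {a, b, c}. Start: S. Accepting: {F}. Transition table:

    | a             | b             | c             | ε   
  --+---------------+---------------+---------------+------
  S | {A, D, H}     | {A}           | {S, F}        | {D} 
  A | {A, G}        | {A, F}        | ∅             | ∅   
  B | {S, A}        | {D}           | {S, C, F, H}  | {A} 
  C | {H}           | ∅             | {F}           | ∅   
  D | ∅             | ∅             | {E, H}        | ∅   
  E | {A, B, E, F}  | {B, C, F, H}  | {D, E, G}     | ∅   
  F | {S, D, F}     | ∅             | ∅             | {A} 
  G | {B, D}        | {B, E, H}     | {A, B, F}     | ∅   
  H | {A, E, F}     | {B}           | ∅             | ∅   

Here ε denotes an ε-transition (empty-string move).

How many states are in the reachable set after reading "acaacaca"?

8

Start: ε-closure({S}) = {S, D}.
Read 'a': {S, D} → {A, D, H}.
Read 'c': {A, D, H} → {E, H}.
Read 'a': {E, H} → {A, B, E, F}.
Read 'a': {A, B, E, F} → {S, A, B, D, E, F, G}.
Read 'c': {S, A, B, D, E, F, G} → {S, A, B, C, D, E, F, G, H}.
Read 'a': {S, A, B, C, D, E, F, G, H} → {S, A, B, D, E, F, G, H}.
Read 'c': {S, A, B, D, E, F, G, H} → {S, A, B, C, D, E, F, G, H}.
Read 'a': {S, A, B, C, D, E, F, G, H} → {S, A, B, D, E, F, G, H}.
That set has 8 states.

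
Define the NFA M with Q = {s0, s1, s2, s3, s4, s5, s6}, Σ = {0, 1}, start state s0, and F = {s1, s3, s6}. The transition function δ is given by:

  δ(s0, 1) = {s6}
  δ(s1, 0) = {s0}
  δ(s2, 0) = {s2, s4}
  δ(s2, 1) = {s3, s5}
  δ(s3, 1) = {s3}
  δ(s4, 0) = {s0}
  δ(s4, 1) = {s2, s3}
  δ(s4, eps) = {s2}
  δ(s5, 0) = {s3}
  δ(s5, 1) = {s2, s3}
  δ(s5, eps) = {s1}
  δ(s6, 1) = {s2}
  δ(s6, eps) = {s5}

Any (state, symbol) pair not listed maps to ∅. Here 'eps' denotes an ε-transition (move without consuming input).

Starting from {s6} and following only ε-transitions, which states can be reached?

Begin with {s6}.
ε-move s6 → s5; add s5.
ε-move s5 → s1; add s1.

{s1, s5, s6}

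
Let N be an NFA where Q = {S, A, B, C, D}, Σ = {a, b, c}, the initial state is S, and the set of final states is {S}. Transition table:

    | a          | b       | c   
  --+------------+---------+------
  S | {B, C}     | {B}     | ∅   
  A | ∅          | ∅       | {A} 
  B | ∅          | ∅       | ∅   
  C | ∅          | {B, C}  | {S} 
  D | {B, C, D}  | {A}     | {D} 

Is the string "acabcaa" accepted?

Start in {S}.
Read 'a': S→{B, C}; now {B, C}.
Read 'c': B→∅, C→{S}; now {S}.
Read 'a': S→{B, C}; now {B, C}.
Read 'b': B→∅, C→{B, C}; now {B, C}.
Read 'c': B→∅, C→{S}; now {S}.
Read 'a': S→{B, C}; now {B, C}.
Read 'a': B→∅, C→∅; now ∅.
The final set ∅ contains no accepting state.

No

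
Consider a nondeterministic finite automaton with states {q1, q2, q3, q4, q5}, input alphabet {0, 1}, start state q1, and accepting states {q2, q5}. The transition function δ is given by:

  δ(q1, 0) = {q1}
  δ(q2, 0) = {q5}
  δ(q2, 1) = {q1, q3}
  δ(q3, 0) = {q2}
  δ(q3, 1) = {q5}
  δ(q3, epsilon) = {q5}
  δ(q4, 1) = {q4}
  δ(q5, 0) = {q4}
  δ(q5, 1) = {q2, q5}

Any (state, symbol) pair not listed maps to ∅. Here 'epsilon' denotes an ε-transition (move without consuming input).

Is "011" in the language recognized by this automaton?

No

Start in {q1}.
Read '0': q1→{q1}; now {q1}.
Read '1': q1→∅; now ∅.
The set is empty and remains empty for the remaining 1 symbol.
The final set ∅ contains no accepting state.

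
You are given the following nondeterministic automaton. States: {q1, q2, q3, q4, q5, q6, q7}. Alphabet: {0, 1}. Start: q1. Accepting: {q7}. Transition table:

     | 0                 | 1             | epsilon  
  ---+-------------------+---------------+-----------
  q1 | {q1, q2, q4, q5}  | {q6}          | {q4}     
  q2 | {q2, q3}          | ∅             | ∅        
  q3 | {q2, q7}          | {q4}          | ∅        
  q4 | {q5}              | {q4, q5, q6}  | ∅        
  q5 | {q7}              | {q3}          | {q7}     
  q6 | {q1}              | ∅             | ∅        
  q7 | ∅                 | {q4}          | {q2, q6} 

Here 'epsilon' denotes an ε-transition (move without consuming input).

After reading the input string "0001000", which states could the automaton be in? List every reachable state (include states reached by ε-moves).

{q1, q2, q3, q4, q5, q6, q7}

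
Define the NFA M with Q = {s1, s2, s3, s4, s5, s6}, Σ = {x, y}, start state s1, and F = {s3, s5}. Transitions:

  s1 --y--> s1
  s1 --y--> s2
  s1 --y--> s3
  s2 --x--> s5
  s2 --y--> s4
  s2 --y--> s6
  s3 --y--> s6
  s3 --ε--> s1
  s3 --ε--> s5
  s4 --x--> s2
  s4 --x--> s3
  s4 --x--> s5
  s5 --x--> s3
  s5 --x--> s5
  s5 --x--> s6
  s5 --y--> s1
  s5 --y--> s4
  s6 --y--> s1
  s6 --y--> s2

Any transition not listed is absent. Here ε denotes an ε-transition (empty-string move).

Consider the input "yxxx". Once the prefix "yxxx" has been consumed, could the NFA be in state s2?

No

Start in {s1}.
Read 'y': {s1} → {s1, s2, s3, s5}.
Read 'x': {s1, s2, s3, s5} → {s1, s3, s5, s6}.
Read 'x': {s1, s3, s5, s6} → {s1, s3, s5, s6}.
Read 'x': {s1, s3, s5, s6} → {s1, s3, s5, s6}.
State s2 is not in {s1, s3, s5, s6}.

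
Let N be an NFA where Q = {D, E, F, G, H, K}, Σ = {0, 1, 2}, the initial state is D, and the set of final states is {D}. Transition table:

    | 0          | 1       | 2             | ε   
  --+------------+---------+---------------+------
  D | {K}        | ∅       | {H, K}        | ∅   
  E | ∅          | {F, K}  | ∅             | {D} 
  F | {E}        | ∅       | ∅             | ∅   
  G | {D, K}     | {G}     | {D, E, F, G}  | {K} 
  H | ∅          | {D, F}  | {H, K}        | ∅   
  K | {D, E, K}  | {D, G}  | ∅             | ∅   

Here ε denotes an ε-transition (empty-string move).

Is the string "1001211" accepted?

No

Start in {D}.
Read '1': D→∅; now ∅.
The set is empty and remains empty for the remaining 6 symbols.
The final set ∅ contains no accepting state.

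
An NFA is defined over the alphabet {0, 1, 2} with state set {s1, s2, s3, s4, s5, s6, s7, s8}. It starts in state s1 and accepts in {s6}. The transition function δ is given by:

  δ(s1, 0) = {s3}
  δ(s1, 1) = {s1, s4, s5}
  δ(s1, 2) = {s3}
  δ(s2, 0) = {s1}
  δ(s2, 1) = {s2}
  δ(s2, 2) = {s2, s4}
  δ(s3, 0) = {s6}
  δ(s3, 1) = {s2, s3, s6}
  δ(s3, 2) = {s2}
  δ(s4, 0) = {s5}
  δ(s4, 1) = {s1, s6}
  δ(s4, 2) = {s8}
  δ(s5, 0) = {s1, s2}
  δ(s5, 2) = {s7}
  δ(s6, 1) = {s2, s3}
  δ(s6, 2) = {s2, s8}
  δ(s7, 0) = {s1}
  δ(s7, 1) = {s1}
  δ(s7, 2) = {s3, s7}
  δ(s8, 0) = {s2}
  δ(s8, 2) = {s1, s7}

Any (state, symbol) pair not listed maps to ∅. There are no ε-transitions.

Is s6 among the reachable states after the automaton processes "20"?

Yes

Start in {s1}.
Read '2': {s1} → {s3}.
Read '0': {s3} → {s6}.
State s6 is in {s6}.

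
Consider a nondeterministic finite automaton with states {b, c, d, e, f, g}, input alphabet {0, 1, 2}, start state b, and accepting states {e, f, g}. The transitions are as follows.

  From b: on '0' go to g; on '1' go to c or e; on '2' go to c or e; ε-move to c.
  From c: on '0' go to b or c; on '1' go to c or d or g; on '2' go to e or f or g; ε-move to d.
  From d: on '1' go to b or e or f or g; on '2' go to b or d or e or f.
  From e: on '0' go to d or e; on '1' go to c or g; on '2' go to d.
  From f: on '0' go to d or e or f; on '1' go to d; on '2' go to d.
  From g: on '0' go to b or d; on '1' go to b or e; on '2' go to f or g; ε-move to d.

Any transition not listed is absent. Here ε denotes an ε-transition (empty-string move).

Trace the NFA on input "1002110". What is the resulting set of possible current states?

{b, c, d, e, f, g}

Start: ε-closure({b}) = {b, c, d}.
Read '1': b→{c, e}, c→{c, d, g}, d→{b, e, f, g}; now {b, c, d, e, f, g}.
Read '0': b→{g}, c→{b, c}, d→∅, e→{d, e}, f→{d, e, f}, g→{b, d}; now {b, c, d, e, f, g}.
Read '0': b→{g}, c→{b, c}, d→∅, e→{d, e}, f→{d, e, f}, g→{b, d}; now {b, c, d, e, f, g}.
Read '2': b→{c, e}, c→{e, f, g}, d→{b, d, e, f}, e→{d}, f→{d}, g→{f, g}; now {b, c, d, e, f, g}.
Read '1': b→{c, e}, c→{c, d, g}, d→{b, e, f, g}, e→{c, g}, f→{d}, g→{b, e}; now {b, c, d, e, f, g}.
Read '1': b→{c, e}, c→{c, d, g}, d→{b, e, f, g}, e→{c, g}, f→{d}, g→{b, e}; now {b, c, d, e, f, g}.
Read '0': b→{g}, c→{b, c}, d→∅, e→{d, e}, f→{d, e, f}, g→{b, d}; now {b, c, d, e, f, g}.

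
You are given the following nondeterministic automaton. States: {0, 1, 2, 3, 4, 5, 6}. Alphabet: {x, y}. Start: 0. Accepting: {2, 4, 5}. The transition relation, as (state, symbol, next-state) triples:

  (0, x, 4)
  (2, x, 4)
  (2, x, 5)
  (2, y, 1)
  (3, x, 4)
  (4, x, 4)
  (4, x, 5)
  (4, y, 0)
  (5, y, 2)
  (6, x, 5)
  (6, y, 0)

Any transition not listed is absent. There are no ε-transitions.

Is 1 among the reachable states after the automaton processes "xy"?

No

Start in {0}.
Read 'x': 0→{4}; now {4}.
Read 'y': 4→{0}; now {0}.
State 1 is not in {0}.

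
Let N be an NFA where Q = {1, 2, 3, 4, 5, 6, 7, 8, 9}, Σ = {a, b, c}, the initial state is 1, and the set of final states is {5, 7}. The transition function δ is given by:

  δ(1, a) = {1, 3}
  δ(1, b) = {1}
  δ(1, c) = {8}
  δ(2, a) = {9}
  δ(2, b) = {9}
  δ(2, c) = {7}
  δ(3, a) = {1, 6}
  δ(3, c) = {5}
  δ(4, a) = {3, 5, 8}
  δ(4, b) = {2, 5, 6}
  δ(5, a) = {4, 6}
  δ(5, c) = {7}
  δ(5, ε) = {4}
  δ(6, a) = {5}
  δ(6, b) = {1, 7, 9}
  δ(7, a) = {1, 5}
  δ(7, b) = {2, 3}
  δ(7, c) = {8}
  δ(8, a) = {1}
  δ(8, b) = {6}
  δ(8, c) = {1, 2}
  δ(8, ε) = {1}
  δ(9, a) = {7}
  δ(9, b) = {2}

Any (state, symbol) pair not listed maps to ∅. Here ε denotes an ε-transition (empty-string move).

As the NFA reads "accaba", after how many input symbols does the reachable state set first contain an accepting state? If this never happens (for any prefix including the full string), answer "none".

Start in {1}.
Read 'a': {1} → {1, 3}.
Read 'c': {1, 3} → {1, 4, 5, 8}.
None of the earlier sets intersect F, but {1, 4, 5, 8} does.

2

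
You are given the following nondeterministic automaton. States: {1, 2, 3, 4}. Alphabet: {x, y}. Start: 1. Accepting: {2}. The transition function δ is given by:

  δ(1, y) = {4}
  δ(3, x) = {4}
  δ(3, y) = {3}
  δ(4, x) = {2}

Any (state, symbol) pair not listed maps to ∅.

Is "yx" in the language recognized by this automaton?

Yes

Start in {1}.
Read 'y': {1} → {4}.
Read 'x': {4} → {2}.
The final set {2} contains the accepting state 2.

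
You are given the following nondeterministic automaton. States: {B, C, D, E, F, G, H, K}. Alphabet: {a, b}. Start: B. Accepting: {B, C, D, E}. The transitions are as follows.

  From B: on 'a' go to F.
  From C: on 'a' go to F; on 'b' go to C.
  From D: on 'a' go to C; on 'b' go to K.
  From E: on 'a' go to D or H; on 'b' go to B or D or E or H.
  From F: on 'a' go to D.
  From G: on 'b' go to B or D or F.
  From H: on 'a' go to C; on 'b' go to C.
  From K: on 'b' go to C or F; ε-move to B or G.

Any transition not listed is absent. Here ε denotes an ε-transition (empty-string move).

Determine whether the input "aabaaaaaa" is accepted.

Yes

Start in {B}.
Read 'a': B→{F}; now {F}.
Read 'a': F→{D}; now {D}.
Read 'b': D→{K}; union {K}; ε-closure = {B, G, K}.
Read 'a': B→{F}, G→∅, K→∅; now {F}.
Read 'a': F→{D}; now {D}.
Read 'a': D→{C}; now {C}.
Read 'a': C→{F}; now {F}.
Read 'a': F→{D}; now {D}.
Read 'a': D→{C}; now {C}.
The final set {C} contains the accepting state C.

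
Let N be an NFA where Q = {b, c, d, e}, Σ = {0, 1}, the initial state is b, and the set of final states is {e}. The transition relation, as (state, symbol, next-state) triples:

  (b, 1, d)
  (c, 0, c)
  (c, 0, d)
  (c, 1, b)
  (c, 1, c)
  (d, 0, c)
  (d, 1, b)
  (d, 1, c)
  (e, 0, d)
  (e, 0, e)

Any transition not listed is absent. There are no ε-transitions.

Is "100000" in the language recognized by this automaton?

Start in {b}.
Read '1': b→{d}; now {d}.
Read '0': d→{c}; now {c}.
Read '0': c→{c, d}; now {c, d}.
Read '0': c→{c, d}, d→{c}; now {c, d}.
Read '0': c→{c, d}, d→{c}; now {c, d}.
Read '0': c→{c, d}, d→{c}; now {c, d}.
The final set {c, d} contains no accepting state.

No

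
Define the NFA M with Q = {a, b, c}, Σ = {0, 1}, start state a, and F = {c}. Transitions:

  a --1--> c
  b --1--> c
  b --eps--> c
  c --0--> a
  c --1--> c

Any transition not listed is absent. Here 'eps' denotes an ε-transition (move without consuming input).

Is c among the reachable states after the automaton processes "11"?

Start in {a}.
Read '1': {a} → {c}.
Read '1': {c} → {c}.
State c is in {c}.

Yes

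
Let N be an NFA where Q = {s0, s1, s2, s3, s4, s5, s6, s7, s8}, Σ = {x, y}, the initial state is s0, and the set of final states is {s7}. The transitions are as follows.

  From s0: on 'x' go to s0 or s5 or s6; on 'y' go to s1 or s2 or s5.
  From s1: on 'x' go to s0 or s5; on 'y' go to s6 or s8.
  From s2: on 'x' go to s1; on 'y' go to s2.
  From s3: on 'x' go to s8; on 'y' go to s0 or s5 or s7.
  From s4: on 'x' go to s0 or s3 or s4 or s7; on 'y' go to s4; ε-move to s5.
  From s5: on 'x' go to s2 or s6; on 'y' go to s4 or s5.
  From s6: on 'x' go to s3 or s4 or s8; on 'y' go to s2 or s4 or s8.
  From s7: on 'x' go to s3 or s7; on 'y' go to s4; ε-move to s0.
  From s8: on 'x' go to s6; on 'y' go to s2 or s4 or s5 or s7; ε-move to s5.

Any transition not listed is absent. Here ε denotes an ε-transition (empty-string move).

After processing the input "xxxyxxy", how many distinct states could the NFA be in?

8

Start in {s0}.
Read 'x': s0→{s0, s5, s6}; now {s0, s5, s6}.
Read 'x': s0→{s0, s5, s6}, s5→{s2, s6}, s6→{s3, s4, s8}; now {s0, s2, s3, s4, s5, s6, s8}.
Read 'x': s0→{s0, s5, s6}, s2→{s1}, s3→{s8}, s4→{s0, s3, s4, s7}, s5→{s2, s6}, s6→{s3, s4, s8}, s8→{s6}; now {s0, s1, s2, s3, s4, s5, s6, s7, s8}.
Read 'y': s0→{s1, s2, s5}, s1→{s6, s8}, s2→{s2}, s3→{s0, s5, s7}, s4→{s4}, s5→{s4, s5}, s6→{s2, s4, s8}, s7→{s4}, s8→{s2, s4, s5, s7}; now {s0, s1, s2, s4, s5, s6, s7, s8}.
Read 'x': s0→{s0, s5, s6}, s1→{s0, s5}, s2→{s1}, s4→{s0, s3, s4, s7}, s5→{s2, s6}, s6→{s3, s4, s8}, s7→{s3, s7}, s8→{s6}; now {s0, s1, s2, s3, s4, s5, s6, s7, s8}.
Read 'x': s0→{s0, s5, s6}, s1→{s0, s5}, s2→{s1}, s3→{s8}, s4→{s0, s3, s4, s7}, s5→{s2, s6}, s6→{s3, s4, s8}, s7→{s3, s7}, s8→{s6}; now {s0, s1, s2, s3, s4, s5, s6, s7, s8}.
Read 'y': s0→{s1, s2, s5}, s1→{s6, s8}, s2→{s2}, s3→{s0, s5, s7}, s4→{s4}, s5→{s4, s5}, s6→{s2, s4, s8}, s7→{s4}, s8→{s2, s4, s5, s7}; now {s0, s1, s2, s4, s5, s6, s7, s8}.
That set has 8 states.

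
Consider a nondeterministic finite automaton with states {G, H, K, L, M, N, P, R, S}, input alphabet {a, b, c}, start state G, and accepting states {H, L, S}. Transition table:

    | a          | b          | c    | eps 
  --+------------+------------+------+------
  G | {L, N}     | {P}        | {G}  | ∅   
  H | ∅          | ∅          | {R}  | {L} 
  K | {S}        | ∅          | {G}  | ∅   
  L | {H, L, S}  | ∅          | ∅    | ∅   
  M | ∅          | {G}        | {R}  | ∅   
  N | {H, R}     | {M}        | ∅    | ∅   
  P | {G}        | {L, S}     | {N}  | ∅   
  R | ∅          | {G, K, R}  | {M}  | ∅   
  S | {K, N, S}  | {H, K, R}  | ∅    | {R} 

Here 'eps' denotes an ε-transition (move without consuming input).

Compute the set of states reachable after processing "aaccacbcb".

Start in {G}.
Read 'a': {G} → {L, N}.
Read 'a': {L, N} → {H, L, R, S}.
Read 'c': {H, L, R, S} → {M, R}.
Read 'c': {M, R} → {M, R}.
Read 'a': {M, R} → ∅.
The set is empty and remains empty for the remaining 4 symbols.

∅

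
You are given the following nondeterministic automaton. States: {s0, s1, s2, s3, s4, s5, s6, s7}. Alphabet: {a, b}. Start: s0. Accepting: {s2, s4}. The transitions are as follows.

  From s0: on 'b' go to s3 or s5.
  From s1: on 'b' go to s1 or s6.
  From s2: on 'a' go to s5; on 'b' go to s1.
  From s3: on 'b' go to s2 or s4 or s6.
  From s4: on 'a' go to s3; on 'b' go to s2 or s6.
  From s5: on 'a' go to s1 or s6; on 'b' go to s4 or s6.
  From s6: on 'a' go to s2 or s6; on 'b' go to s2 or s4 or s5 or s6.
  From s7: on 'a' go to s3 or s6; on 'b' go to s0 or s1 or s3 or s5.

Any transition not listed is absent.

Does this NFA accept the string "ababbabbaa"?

No

Start in {s0}.
Read 'a': {s0} → ∅.
The set is empty and remains empty for the remaining 9 symbols.
The final set ∅ contains no accepting state.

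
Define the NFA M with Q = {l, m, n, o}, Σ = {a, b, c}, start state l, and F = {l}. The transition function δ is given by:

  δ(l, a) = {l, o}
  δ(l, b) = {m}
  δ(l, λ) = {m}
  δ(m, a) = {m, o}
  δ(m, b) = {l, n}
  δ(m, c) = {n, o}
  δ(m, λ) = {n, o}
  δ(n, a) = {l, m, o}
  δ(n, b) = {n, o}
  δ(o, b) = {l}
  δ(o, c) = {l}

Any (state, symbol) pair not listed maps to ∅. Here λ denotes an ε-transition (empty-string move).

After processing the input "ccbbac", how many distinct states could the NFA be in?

4

Start: ε-closure({l}) = {l, m, n, o}.
Read 'c': {l, m, n, o} → {l, m, n, o}.
Read 'c': {l, m, n, o} → {l, m, n, o}.
Read 'b': {l, m, n, o} → {l, m, n, o}.
Read 'b': {l, m, n, o} → {l, m, n, o}.
Read 'a': {l, m, n, o} → {l, m, n, o}.
Read 'c': {l, m, n, o} → {l, m, n, o}.
That set has 4 states.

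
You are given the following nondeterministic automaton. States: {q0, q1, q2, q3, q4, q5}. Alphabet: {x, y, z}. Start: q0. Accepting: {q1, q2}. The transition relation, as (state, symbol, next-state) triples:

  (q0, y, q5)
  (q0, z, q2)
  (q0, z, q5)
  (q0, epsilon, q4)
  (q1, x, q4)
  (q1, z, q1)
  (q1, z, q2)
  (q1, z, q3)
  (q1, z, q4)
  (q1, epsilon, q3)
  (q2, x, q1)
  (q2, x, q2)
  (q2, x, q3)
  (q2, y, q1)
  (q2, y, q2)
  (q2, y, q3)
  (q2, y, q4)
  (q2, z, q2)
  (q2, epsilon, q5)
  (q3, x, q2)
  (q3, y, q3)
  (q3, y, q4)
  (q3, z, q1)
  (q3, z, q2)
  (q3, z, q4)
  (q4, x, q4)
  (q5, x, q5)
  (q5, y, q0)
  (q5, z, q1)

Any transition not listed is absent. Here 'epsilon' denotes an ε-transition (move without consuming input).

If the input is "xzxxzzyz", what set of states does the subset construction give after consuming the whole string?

Start: ε-closure({q0}) = {q0, q4}.
Read 'x': {q0, q4} → {q4}.
Read 'z': {q4} → ∅.
The set is empty and remains empty for the remaining 6 symbols.

∅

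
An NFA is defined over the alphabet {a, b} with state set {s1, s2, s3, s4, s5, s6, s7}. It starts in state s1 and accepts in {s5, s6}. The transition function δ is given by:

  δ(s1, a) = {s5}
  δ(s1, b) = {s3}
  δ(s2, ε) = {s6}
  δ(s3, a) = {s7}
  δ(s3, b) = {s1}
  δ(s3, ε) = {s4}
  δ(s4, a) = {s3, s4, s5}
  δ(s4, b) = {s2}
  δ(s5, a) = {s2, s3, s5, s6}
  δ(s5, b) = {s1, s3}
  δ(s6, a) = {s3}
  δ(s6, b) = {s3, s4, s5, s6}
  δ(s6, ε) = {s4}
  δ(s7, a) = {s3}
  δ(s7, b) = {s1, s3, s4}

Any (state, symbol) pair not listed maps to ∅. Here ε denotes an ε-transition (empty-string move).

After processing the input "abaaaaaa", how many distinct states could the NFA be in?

6

Start in {s1}.
Read 'a': {s1} → {s5}.
Read 'b': {s5} → {s1, s3, s4}.
Read 'a': {s1, s3, s4} → {s3, s4, s5, s7}.
Read 'a': {s3, s4, s5, s7} → {s2, s3, s4, s5, s6, s7}.
Read 'a': {s2, s3, s4, s5, s6, s7} → {s2, s3, s4, s5, s6, s7}.
Read 'a': {s2, s3, s4, s5, s6, s7} → {s2, s3, s4, s5, s6, s7}.
Read 'a': {s2, s3, s4, s5, s6, s7} → {s2, s3, s4, s5, s6, s7}.
Read 'a': {s2, s3, s4, s5, s6, s7} → {s2, s3, s4, s5, s6, s7}.
That set has 6 states.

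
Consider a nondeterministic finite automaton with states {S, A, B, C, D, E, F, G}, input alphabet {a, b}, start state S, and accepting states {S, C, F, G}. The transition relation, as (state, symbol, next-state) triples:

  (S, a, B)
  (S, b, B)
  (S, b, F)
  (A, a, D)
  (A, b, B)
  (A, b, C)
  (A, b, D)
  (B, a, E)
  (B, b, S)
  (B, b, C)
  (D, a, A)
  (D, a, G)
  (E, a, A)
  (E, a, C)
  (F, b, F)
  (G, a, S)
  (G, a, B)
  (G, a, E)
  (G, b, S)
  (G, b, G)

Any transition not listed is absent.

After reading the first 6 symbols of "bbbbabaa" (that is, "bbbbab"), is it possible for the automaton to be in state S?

Start in {S}.
Read 'b': {S} → {B, F}.
Read 'b': {B, F} → {S, C, F}.
Read 'b': {S, C, F} → {B, F}.
Read 'b': {B, F} → {S, C, F}.
Read 'a': {S, C, F} → {B}.
Read 'b': {B} → {S, C}.
State S is in {S, C}.

Yes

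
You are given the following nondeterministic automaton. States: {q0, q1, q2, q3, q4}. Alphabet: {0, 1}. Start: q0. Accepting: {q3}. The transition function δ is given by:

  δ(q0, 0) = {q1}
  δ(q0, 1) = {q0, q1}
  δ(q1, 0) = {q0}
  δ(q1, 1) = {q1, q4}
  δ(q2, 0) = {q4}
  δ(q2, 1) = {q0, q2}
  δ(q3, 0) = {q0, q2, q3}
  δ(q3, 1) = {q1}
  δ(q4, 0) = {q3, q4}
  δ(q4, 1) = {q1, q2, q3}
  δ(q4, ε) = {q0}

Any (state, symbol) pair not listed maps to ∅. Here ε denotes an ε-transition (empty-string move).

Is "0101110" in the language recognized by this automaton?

Start in {q0}.
Read '0': q0→{q1}; now {q1}.
Read '1': q1→{q1, q4}; union {q1, q4}; ε-closure = {q0, q1, q4}.
Read '0': q0→{q1}, q1→{q0}, q4→{q3, q4}; now {q0, q1, q3, q4}.
Read '1': q0→{q0, q1}, q1→{q1, q4}, q3→{q1}, q4→{q1, q2, q3}; now {q0, q1, q2, q3, q4}.
Read '1': q0→{q0, q1}, q1→{q1, q4}, q2→{q0, q2}, q3→{q1}, q4→{q1, q2, q3}; now {q0, q1, q2, q3, q4}.
Read '1': q0→{q0, q1}, q1→{q1, q4}, q2→{q0, q2}, q3→{q1}, q4→{q1, q2, q3}; now {q0, q1, q2, q3, q4}.
Read '0': q0→{q1}, q1→{q0}, q2→{q4}, q3→{q0, q2, q3}, q4→{q3, q4}; now {q0, q1, q2, q3, q4}.
The final set {q0, q1, q2, q3, q4} contains the accepting state q3.

Yes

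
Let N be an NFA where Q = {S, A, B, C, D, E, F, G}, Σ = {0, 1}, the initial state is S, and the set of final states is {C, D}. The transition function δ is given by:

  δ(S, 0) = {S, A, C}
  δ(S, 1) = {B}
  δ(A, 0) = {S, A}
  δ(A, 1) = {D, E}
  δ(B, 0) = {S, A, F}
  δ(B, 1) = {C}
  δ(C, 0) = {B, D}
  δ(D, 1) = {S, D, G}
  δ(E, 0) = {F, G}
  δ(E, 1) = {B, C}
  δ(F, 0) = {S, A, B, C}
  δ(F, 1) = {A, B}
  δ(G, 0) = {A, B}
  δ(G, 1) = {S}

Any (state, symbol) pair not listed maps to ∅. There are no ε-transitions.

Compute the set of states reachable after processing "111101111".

∅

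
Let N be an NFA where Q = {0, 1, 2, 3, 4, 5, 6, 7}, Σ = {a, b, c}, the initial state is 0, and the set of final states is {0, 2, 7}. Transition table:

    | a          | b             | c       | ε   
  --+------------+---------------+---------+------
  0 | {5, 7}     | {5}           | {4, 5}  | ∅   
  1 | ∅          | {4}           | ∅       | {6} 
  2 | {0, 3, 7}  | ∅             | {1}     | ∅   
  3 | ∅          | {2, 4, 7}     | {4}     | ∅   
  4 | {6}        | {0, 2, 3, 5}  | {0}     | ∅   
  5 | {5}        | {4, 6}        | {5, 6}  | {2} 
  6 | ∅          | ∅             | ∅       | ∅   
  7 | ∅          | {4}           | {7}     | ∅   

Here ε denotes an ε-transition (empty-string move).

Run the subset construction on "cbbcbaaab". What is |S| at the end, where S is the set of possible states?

Start in {0}.
Read 'c': 0→{4, 5}; union {4, 5}; ε-closure = {2, 4, 5}.
Read 'b': 2→∅, 4→{0, 2, 3, 5}, 5→{4, 6}; now {0, 2, 3, 4, 5, 6}.
Read 'b': 0→{5}, 2→∅, 3→{2, 4, 7}, 4→{0, 2, 3, 5}, 5→{4, 6}, 6→∅; now {0, 2, 3, 4, 5, 6, 7}.
Read 'c': 0→{4, 5}, 2→{1}, 3→{4}, 4→{0}, 5→{5, 6}, 6→∅, 7→{7}; union {0, 1, 4, 5, 6, 7}; ε-closure = {0, 1, 2, 4, 5, 6, 7}.
Read 'b': 0→{5}, 1→{4}, 2→∅, 4→{0, 2, 3, 5}, 5→{4, 6}, 6→∅, 7→{4}; now {0, 2, 3, 4, 5, 6}.
Read 'a': 0→{5, 7}, 2→{0, 3, 7}, 3→∅, 4→{6}, 5→{5}, 6→∅; union {0, 3, 5, 6, 7}; ε-closure = {0, 2, 3, 5, 6, 7}.
Read 'a': 0→{5, 7}, 2→{0, 3, 7}, 3→∅, 5→{5}, 6→∅, 7→∅; union {0, 3, 5, 7}; ε-closure = {0, 2, 3, 5, 7}.
Read 'a': 0→{5, 7}, 2→{0, 3, 7}, 3→∅, 5→{5}, 7→∅; union {0, 3, 5, 7}; ε-closure = {0, 2, 3, 5, 7}.
Read 'b': 0→{5}, 2→∅, 3→{2, 4, 7}, 5→{4, 6}, 7→{4}; now {2, 4, 5, 6, 7}.
That set has 5 states.

5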